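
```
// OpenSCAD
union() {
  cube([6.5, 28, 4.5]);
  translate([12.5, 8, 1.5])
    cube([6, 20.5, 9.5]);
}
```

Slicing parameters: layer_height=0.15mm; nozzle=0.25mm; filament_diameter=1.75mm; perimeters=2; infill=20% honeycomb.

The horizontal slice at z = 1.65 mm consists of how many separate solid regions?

At z = 1.65 mm: the cube is present — its section is the full 6.5×28 rectangle; the 6×20.5 cube at (12.5, 8) contributes its full rectangle; Combining (union): the 2 present regions are separate (no shared area or edge), so areas and boundary lengths simply add and each stays a separate island — 2 connected regions. The result has 2 disconnected regions.

2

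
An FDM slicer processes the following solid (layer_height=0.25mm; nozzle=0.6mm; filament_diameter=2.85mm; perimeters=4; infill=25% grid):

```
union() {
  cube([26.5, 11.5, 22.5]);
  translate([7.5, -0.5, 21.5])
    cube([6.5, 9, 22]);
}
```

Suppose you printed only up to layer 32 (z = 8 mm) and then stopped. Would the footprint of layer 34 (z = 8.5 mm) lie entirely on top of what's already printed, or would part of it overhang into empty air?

entirely on top

Compare the two slices. At z = 8: the cube is present — its section is the full 26.5×11.5 rectangle (area 304.75 mm²); the cube at (7.5, -0.5) is not intersected at this z (z outside [21.5, 43.5]); Merging all regions: only the 26.5×11.5 cube is present, so the union is just that shape — area = 304.75 mm². At z = 8.5: the 26.5×11.5 cube contributes its full rectangle (area 304.75 mm²); the cube at (7.5, -0.5) is not intersected at this z (z outside [21.5, 43.5]); Combining (union): only the 26.5×11.5 cube is present, so the union is just that shape — area = 304.75 mm². Checking containment: the cross-section at z = 8.5 is a subset of the cross-section at z = 8.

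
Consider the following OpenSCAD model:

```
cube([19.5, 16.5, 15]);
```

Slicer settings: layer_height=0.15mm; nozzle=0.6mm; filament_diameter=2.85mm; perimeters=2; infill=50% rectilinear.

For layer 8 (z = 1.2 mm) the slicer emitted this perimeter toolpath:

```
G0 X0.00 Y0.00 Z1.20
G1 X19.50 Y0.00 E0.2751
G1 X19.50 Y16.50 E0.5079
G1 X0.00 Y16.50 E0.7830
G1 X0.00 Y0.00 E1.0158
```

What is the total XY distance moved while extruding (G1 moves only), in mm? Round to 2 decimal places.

Sum the Euclidean lengths of each G1 segment: total = 72.00 mm.

72.00 mm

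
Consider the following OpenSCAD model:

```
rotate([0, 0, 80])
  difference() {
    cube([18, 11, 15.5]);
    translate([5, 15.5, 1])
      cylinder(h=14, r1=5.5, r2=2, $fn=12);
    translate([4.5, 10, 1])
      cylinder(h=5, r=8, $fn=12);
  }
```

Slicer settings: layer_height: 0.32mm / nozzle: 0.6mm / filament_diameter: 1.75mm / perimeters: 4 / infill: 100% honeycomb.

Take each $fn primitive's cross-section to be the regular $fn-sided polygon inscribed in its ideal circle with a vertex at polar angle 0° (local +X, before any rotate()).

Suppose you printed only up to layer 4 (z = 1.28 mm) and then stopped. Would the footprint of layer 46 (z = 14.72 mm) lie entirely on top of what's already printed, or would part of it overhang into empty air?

part overhangs

Compare the two slices. At z = 1.28: the 18×11 cube contributes its full rectangle (area 198.00 mm²); the cone at (5, 15.5) contributes a regular 12-gon of circumradius 5.430 (interpolated between r1=5.5 and r2=2 at t=0.020) (area = (12/2)·5.430²·sin(360°/12) = 88.45 mm²); the cylinder at (4.5, 10): section is a regular 12-gon, circumradius r=8 (area = (12/2)·8.000²·sin(360°/12) = 192.00 mm²); After the difference (first − rest): starting from the 18×11 cube (198.00 mm²), the cone at (5, 15.5) partially overlaps it — only the 3.12 mm² overlap (of its 88.45 mm²) is removed, clipping the outline; the r=8 cylinder at (4.5, 10) partially overlaps it — only the 90.45 mm² overlap (of its 192.00 mm²) is removed, clipping the outline — area = 104.44 mm²; (whole slice rotated 80° about Z — lengths, areas and connectivity unchanged). At z = 14.72: the cube (footprint 18×11) is included at this height (area 198.00 mm²); the cone at (5, 15.5) contributes a regular 12-gon of circumradius 2.070 (interpolated between r1=5.5 and r2=2 at t=0.980) (area = (12/2)·2.070²·sin(360°/12) = 12.85 mm²); the cylinder at (4.5, 10) is not intersected at this z (z outside [1, 6]); Taking the first minus the rest: starting from the 18×11 cube (198.00 mm²), the cone at (5, 15.5) misses the remaining region (no effect) — area = 198.00 mm²; (whole slice rotated 80° about Z — lengths, areas and connectivity unchanged). Checking containment: at z = 14.72 the cross-section extends beyond the z = 1.28 cross-section by about 93.56 mm².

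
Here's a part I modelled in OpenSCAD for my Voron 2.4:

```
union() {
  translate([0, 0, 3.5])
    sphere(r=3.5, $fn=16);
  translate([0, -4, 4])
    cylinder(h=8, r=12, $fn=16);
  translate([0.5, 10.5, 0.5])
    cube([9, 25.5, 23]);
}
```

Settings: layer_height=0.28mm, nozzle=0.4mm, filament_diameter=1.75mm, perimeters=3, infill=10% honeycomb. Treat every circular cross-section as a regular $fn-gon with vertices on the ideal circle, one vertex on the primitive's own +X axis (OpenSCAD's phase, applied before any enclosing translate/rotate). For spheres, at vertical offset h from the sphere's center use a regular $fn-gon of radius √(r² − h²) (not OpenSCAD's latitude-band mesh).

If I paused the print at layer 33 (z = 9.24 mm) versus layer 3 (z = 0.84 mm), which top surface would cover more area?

Layer 33 (z = 9.24): the sphere is absent (|z−center|=5.740 > r=3.5); the cylinder at (0, -4): section is a regular 16-gon, circumradius r=12 (area = (16/2)·12.000²·sin(360°/16) = 440.85 mm²); the 9×25.5 cube at (0.5, 10.5) contributes its full rectangle (area 229.50 mm²); Combining (union): the 2 present regions are separate (no shared area or edge), so areas and boundary lengths simply add and each stays a separate island — area = 670.35 mm². So its area = 670.35 mm². Layer 3 (z = 0.84): the r=3.5 sphere slices to a regular 16-gon of circumradius 2.275 (√(r²−h²) with h=2.66 from center) (area = (16/2)·2.275²·sin(360°/16) = 15.84 mm²); the cylinder at (0, -4) is not intersected at this z (z outside [4, 12]); the 9×25.5 cube at (0.5, 10.5) contributes its full rectangle (area 229.50 mm²); Taking the union: the 2 present regions are separate (no shared area or edge), so areas and boundary lengths simply add and each stays a separate island — area = 245.34 mm². So its area = 245.34 mm². Layer 33 is larger (670.35 vs 245.34 mm²).

layer 33 (z = 9.24 mm)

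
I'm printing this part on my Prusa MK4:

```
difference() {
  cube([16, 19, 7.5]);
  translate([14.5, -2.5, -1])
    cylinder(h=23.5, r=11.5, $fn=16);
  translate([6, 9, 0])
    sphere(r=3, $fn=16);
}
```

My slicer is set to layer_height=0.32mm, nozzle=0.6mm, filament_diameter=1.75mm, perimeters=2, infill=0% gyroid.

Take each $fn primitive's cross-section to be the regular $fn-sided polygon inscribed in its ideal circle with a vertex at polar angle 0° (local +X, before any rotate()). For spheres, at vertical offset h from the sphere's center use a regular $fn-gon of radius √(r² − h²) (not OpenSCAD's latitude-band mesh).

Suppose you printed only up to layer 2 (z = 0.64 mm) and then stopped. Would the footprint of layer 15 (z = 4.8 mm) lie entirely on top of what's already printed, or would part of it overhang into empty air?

Compare the two slices. At z = 0.64: the cube is present — its section is the full 16×19 rectangle (area 304.00 mm²); the r=11.5 cylinder at (14.5, -2.5) contributes a regular 16-gon of circumradius 11.5 (area = (16/2)·11.500²·sin(360°/16) = 404.88 mm²); the r=3 sphere at (6, 9) contributes a regular 16-gon of circumradius √(3²−0.64²) = 2.931 (area = (16/2)·2.931²·sin(360°/16) = 26.30 mm²); After the difference (first − rest): starting from the 16×19 cube (304.00 mm²), the r=11.5 cylinder at (14.5, -2.5) partially overlaps it — only the 86.37 mm² overlap (of its 404.88 mm²) is removed, clipping the outline; the r=3 sphere at (6, 9) lies wholly inside it (removes its full 26.30 mm² and its 18.30 mm outline becomes a hole wall) — area = 191.33 mm². At z = 4.8: the 16×19 cube contributes its full rectangle (area 304.00 mm²); the r=11.5 cylinder at (14.5, -2.5) gives a regular 16-gon of circumradius 11.5 (constant along its height) (area = (16/2)·11.500²·sin(360°/16) = 404.88 mm²); the sphere at (6, 9) does not reach this height (|z−center|=4.800 > r=3); Taking the first minus the rest: starting from the 16×19 cube (304.00 mm²), the r=11.5 cylinder at (14.5, -2.5) partially overlaps it — only the 86.37 mm² overlap (of its 404.88 mm²) is removed, clipping the outline — area = 217.63 mm². Checking containment: at z = 4.8 the cross-section extends beyond the z = 0.64 cross-section by about 26.30 mm².

part overhangs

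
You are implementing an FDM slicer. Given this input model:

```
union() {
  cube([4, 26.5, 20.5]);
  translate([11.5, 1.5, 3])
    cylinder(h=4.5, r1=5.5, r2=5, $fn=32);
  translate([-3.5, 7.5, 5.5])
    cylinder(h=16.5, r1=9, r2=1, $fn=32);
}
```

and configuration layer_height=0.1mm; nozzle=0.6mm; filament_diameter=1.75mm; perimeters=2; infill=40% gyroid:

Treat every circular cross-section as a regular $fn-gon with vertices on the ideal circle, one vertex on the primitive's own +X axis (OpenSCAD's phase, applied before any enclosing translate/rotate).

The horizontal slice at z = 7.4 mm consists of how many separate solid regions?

2

At z = 7.4 mm: the cube (footprint 4×26.5) is included at this height; the cone at (11.5, 1.5): at t=0.978 of its height the radius interpolates to r₁+(r₂−r₁)t = 5.011, giving a regular 32-gon of that circumradius; the cone at (-3.5, 7.5) contributes a regular 32-gon of circumradius 8.079 (interpolated between r1=9 and r2=1 at t=0.115); Merging all regions: the regions partially overlap (shared area 45.14 mm²), so overlapping operands fuse into one piece — 2 connected regions. The result has 2 disconnected regions.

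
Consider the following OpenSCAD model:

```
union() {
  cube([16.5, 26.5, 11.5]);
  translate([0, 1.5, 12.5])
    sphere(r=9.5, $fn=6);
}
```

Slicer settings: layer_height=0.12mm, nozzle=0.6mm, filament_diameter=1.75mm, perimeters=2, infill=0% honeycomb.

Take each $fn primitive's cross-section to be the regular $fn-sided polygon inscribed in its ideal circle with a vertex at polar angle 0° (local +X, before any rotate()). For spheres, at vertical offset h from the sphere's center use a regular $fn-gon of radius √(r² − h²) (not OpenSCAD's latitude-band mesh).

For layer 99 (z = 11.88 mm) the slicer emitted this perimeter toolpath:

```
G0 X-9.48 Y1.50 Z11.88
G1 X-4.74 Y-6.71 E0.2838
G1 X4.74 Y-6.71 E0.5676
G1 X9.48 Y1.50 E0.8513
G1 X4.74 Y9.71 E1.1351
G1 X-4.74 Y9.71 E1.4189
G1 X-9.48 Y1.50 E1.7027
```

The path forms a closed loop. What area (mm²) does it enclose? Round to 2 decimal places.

233.49 mm²

Apply the shoelace formula to the sequence of (X, Y) vertices; enclosed area = 233.49 mm².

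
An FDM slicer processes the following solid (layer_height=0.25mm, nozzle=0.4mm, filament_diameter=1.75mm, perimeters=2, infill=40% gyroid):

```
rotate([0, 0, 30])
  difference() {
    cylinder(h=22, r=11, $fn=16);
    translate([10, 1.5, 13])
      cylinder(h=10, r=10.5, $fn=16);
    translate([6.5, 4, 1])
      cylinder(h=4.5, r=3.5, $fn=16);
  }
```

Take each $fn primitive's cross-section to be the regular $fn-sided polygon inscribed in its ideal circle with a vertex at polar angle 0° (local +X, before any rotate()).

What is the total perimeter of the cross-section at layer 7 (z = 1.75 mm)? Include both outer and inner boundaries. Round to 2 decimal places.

85.07 mm

At z = 1.75 mm: the r=11 cylinder gives a regular 16-gon of circumradius 11 (constant along its height) (perimeter = 2·16·11.000·sin(180°/16) = 68.67 mm); the cylinder at (10, 1.5) does not reach this height (z outside [13, 23]); the cylinder at (6.5, 4): section is a regular 16-gon, circumradius r=3.5 (perimeter = 2·16·3.500·sin(180°/16) = 21.85 mm); Taking the first minus the rest: starting from the r=11 cylinder, the r=3.5 cylinder at (6.5, 4) partially overlaps it — only the 36.96 mm² overlap (of its 37.50 mm²) is removed, clipping the outline — boundary = 85.07 mm; (rotated 30° about Z; rotation is an isometry so areas/perimeters/island counts are preserved). Overall, the cross-section is a single solid region. Total boundary length (outer) = 85.07 mm.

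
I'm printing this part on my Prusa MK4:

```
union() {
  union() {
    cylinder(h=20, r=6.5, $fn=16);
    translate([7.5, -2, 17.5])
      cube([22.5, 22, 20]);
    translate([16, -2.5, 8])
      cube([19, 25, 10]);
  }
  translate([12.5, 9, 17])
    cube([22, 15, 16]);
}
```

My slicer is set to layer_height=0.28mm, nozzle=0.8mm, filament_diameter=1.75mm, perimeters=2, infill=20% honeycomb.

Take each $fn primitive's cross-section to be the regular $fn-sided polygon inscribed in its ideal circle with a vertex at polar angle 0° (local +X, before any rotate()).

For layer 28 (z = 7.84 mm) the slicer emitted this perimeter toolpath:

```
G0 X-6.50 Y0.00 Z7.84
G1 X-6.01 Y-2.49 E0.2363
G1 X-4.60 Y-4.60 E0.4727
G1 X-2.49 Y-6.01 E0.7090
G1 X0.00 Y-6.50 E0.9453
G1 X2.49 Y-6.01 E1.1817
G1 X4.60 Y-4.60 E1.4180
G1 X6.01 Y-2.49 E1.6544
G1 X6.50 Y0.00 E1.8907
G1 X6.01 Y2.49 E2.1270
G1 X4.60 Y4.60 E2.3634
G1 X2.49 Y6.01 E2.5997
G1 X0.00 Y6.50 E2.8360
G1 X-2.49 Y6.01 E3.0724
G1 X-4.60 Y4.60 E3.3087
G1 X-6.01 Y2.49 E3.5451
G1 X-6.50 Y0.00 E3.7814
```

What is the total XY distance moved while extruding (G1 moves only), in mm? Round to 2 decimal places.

40.60 mm

Sum the Euclidean lengths of each G1 segment: total = 40.60 mm.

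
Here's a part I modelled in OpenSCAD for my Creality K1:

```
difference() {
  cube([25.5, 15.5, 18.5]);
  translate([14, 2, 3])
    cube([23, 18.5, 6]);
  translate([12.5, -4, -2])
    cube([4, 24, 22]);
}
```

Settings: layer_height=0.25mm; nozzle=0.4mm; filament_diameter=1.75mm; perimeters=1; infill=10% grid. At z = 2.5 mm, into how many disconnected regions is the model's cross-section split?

At z = 2.5 mm: the cube (footprint 25.5×15.5) is included at this height; the cube at (14, 2) does not reach this height (z outside [3, 9]); the 4×24 cube at (12.5, -4) contributes its full rectangle; Taking the first minus the rest: starting from the 25.5×15.5 cube, the 4×24 cube at (12.5, -4) partially overlaps it — only the 62.00 mm² overlap (of its 96.00 mm²) is removed, clipping the outline — 2 connected regions. The result has 2 disconnected regions.

2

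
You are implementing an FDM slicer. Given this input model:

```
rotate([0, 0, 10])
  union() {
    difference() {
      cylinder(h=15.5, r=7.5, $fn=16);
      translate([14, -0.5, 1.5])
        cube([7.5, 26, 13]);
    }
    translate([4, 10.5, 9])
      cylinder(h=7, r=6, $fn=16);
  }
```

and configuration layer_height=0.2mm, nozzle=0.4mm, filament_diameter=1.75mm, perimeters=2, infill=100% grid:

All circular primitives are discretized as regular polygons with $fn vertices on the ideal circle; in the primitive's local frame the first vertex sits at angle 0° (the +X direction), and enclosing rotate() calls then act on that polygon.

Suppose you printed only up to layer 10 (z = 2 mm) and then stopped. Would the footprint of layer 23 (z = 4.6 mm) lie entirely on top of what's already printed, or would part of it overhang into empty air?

Compare the two slices. At z = 2: the cylinder: section is a regular 16-gon, circumradius r=7.5 (area = (16/2)·7.500²·sin(360°/16) = 172.21 mm²); the 7.5×26 cube at (14, -0.5) contributes its full rectangle (area 195.00 mm²); Subtracting the remaining from the first: starting from the r=7.5 cylinder (172.21 mm²), the 7.5×26 cube at (14, -0.5) misses the remaining region (no effect) — area = 172.21 mm²; the cylinder at (4, 10.5) is not intersected at this z (z outside [9, 16]); Combining (union): only that combined region is present, so the union is just that shape — area = 172.21 mm²; (whole slice rotated 10° about Z — lengths, areas and connectivity unchanged). At z = 4.6: the r=7.5 cylinder gives a regular 16-gon of circumradius 7.5 (constant along its height) (area = (16/2)·7.500²·sin(360°/16) = 172.21 mm²); the cube at (14, -0.5) (footprint 7.5×26) is included at this height (area 195.00 mm²); After the difference (first − rest): starting from the r=7.5 cylinder (172.21 mm²), the 7.5×26 cube at (14, -0.5) misses the remaining region (no effect) — area = 172.21 mm²; the cylinder at (4, 10.5) is not intersected at this z (z outside [9, 16]); Taking the union: only the result so far is present, so the union is just that shape — area = 172.21 mm²; (whole slice rotated 10° about Z — lengths, areas and connectivity unchanged). Checking containment: the cross-section at z = 4.6 is a subset of the cross-section at z = 2.

entirely on top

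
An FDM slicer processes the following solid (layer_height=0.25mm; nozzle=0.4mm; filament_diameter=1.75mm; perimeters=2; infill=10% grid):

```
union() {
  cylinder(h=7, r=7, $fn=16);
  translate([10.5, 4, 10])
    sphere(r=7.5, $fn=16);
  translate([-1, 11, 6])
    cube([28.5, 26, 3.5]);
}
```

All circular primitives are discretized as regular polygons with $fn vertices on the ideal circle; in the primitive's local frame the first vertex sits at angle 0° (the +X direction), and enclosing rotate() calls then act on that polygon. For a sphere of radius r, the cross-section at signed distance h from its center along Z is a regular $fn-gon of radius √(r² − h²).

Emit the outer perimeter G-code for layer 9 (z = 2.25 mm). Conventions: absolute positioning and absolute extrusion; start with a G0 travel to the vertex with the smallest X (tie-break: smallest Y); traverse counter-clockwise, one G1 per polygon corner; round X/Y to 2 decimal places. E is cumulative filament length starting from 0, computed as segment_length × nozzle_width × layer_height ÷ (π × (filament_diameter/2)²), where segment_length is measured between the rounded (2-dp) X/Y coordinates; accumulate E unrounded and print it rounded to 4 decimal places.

At z = 2.25 mm: the r=7 cylinder contributes a regular 16-gon of circumradius 7; the sphere at (10.5, 4) is not intersected at this z (|z−center|=7.750 > r=7.5); the cube at (-1, 11) is not intersected at this z (z outside [6, 9.5]); Combining (union): only the r=7 cylinder is present, so the union is just that shape — 1 connected region. The outline is a single polygon with 16 vertices. Extrusion per mm of travel: 0.4 × 0.25 / (π × 0.875²) = 0.041575. Accumulating E over each segment gives final E = 1.8173.

G0 X-7.00 Y0.00 Z2.25
G1 X-6.47 Y-2.68 E0.1136
G1 X-4.95 Y-4.95 E0.2272
G1 X-2.68 Y-6.47 E0.3407
G1 X0.00 Y-7.00 E0.4543
G1 X2.68 Y-6.47 E0.5679
G1 X4.95 Y-4.95 E0.6815
G1 X6.47 Y-2.68 E0.7951
G1 X7.00 Y0.00 E0.9086
G1 X6.47 Y2.68 E1.0222
G1 X4.95 Y4.95 E1.1358
G1 X2.68 Y6.47 E1.2494
G1 X0.00 Y7.00 E1.3630
G1 X-2.68 Y6.47 E1.4765
G1 X-4.95 Y4.95 E1.5901
G1 X-6.47 Y2.68 E1.7037
G1 X-7.00 Y0.00 E1.8173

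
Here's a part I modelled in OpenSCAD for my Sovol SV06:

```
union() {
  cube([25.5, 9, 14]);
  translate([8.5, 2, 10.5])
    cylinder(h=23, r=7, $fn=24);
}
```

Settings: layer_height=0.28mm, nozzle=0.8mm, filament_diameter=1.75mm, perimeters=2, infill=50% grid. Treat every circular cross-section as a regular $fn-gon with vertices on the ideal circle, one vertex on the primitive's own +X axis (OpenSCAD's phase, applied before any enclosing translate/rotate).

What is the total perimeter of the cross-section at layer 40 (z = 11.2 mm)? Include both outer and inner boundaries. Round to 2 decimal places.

73.50 mm

At z = 11.2 mm: the cube (footprint 25.5×9) is included at this height (perimeter 69.00 mm); the r=7 cylinder at (8.5, 2) contributes a regular 24-gon of circumradius 7 (perimeter = 2·24·7.000·sin(180°/24) = 43.86 mm); Combining (union): the regions partially overlap (shared area 103.56 mm²), so the edge portions inside another operand are dropped and the merged outline is re-measured after clipping — boundary = 73.50 mm. Overall, the cross-section is a single solid region. Total boundary length (outer) = 73.50 mm.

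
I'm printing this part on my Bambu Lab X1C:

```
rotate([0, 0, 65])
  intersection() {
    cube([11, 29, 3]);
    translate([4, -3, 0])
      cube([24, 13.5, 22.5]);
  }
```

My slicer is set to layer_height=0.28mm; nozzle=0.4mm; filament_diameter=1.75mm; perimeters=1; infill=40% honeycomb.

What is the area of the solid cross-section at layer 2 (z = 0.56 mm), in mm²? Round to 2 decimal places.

73.50 mm²

At z = 0.56 mm: the 11×29 cube contributes its full rectangle (area 319.00 mm²); the 24×13.5 cube at (4, -3) contributes its full rectangle (area 324.00 mm²); Keeping only the common overlap: the 24×13.5 cube at (4, -3) partially overlaps the 11×29 cube; clipping to the common part keeps 73.50 mm² — area = 73.50 mm²; (rotated 65° about Z; rotation is an isometry so areas/perimeters/island counts are preserved). Overall, the cross-section is a single solid region. Net area = 73.50 mm².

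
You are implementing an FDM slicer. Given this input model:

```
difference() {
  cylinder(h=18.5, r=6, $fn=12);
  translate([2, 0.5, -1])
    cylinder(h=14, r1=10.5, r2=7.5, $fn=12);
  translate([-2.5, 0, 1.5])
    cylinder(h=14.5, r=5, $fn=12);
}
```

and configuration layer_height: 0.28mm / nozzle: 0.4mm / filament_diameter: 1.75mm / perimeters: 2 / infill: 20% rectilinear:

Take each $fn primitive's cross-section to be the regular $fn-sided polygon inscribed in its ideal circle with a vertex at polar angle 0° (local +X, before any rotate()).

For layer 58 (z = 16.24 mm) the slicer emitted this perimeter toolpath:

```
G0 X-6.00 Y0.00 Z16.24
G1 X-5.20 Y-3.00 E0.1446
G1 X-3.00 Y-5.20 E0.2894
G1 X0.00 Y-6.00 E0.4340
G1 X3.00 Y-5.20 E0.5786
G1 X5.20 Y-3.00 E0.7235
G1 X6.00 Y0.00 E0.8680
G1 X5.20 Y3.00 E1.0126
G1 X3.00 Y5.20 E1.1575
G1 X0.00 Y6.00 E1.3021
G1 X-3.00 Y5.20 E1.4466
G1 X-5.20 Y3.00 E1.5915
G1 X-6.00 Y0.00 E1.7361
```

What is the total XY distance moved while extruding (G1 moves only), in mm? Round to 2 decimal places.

Sum the Euclidean lengths of each G1 segment: total = 37.28 mm.

37.28 mm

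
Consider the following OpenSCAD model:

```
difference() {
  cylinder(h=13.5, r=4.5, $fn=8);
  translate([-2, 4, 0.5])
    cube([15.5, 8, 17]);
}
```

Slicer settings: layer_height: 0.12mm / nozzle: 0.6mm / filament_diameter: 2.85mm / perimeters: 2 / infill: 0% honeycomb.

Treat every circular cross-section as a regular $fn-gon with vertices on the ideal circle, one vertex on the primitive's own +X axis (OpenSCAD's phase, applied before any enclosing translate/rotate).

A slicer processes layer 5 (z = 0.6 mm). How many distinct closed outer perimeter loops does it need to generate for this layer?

At z = 0.6 mm: the r=4.5 cylinder gives a regular 8-gon of circumradius 4.5 (constant along its height); the 15.5×8 cube at (-2, 4) contributes its full rectangle; Subtracting the remaining from the first: starting from the r=4.5 cylinder, the 15.5×8 cube at (-2, 4) partially overlaps it — only the 0.60 mm² overlap (of its 124.00 mm²) is removed, clipping the outline — 1 connected region. The result has 1 disconnected region.

1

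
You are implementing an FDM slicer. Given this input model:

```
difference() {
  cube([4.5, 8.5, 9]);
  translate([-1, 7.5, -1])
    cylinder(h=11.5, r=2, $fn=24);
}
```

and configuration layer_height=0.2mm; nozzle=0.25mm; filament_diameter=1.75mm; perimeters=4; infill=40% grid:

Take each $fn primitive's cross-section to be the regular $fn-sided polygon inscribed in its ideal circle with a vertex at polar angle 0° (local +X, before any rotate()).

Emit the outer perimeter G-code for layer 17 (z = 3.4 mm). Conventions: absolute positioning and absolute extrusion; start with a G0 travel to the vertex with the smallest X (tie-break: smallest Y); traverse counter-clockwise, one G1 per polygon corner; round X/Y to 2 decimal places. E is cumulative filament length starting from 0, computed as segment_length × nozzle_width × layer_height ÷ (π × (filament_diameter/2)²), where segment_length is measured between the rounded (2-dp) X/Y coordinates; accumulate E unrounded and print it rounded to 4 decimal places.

G0 X0.00 Y0.00 Z3.40
G1 X4.50 Y0.00 E0.0935
G1 X4.50 Y8.50 E0.2702
G1 X0.73 Y8.50 E0.3486
G1 X0.93 Y8.02 E0.3594
G1 X1.00 Y7.50 E0.3703
G1 X0.93 Y6.98 E0.3812
G1 X0.73 Y6.50 E0.3920
G1 X0.41 Y6.09 E0.4029
G1 X0.00 Y5.77 E0.4137
G1 X0.00 Y0.00 E0.5336

At z = 3.4 mm: the cube (footprint 4.5×8.5) is included at this height; the r=2 cylinder at (-1, 7.5) gives a regular 24-gon of circumradius 2 (constant along its height); Taking the first minus the rest: starting from the 4.5×8.5 cube, the r=2 cylinder at (-1, 7.5) partially overlaps it — only the 2.11 mm² overlap (of its 12.42 mm²) is removed, clipping the outline — 1 connected region. The outline is a single polygon with 10 vertices. Extrusion per mm of travel: 0.25 × 0.2 / (π × 0.875²) = 0.020788. Accumulating E over each segment gives final E = 0.5336.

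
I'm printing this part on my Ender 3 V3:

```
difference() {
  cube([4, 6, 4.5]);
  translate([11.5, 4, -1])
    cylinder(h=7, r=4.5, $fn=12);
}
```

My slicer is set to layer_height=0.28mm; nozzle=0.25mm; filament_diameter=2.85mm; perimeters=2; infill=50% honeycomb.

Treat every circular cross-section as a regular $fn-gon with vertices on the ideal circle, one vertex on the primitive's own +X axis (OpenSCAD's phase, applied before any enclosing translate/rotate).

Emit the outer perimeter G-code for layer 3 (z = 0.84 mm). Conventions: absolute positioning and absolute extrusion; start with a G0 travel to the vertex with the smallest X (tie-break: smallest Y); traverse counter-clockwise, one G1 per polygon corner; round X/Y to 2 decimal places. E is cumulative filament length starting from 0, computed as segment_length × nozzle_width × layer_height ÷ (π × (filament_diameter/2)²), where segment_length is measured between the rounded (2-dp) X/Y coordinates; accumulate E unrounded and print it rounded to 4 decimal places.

G0 X0.00 Y0.00 Z0.84
G1 X4.00 Y0.00 E0.0439
G1 X4.00 Y6.00 E0.1097
G1 X0.00 Y6.00 E0.1536
G1 X0.00 Y0.00 E0.2195

At z = 0.84 mm: the 4×6 cube contributes its full rectangle; the cylinder at (11.5, 4): section is a regular 12-gon, circumradius r=4.5; Taking the first minus the rest: starting from the 4×6 cube, the r=4.5 cylinder at (11.5, 4) misses the remaining region (no effect) — 1 connected region. The outline is a single polygon with 4 vertices. Extrusion per mm of travel: 0.25 × 0.28 / (π × 1.425²) = 0.010973. Accumulating E over each segment gives final E = 0.2195.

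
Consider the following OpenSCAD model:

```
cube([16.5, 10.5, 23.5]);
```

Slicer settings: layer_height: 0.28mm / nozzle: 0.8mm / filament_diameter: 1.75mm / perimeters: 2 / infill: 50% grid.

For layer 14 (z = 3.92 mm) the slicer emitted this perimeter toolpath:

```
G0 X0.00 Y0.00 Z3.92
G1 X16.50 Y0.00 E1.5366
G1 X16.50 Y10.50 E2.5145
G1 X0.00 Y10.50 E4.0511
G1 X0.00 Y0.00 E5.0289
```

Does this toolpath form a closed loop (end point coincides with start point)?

Start point (G0): (0.00, 0.00). End point (last G1): the path returns to the start — closed.

yes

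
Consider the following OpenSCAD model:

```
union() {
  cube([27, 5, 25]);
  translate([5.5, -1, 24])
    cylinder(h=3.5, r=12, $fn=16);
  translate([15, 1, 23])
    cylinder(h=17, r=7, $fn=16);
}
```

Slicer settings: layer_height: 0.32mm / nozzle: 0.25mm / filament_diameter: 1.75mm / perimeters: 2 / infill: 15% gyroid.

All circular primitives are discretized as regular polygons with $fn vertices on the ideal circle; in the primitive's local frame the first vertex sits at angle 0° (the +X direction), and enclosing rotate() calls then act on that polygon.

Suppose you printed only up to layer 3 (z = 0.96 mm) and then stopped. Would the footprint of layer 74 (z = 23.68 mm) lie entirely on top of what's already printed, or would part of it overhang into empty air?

part overhangs

Compare the two slices. At z = 0.96: the 27×5 cube contributes its full rectangle (area 135.00 mm²); the cylinder at (5.5, -1) is absent (z outside [24, 27.5]); the cylinder at (15, 1) does not reach this height (z outside [23, 40]); Combining (union): only the 27×5 cube is present, so the union is just that shape — area = 135.00 mm². At z = 23.68: the 27×5 cube contributes its full rectangle (area 135.00 mm²); the cylinder at (5.5, -1) is not intersected at this z (z outside [24, 27.5]); the r=7 cylinder at (15, 1) contributes a regular 16-gon of circumradius 7 (area = (16/2)·7.000²·sin(360°/16) = 150.01 mm²); Taking the union: the regions partially overlap — summed areas 285.01 mm² minus the doubly-counted overlap 65.80 mm² gives 219.21 mm² — area = 219.21 mm². Checking containment: at z = 23.68 the cross-section extends beyond the z = 0.96 cross-section by about 84.21 mm².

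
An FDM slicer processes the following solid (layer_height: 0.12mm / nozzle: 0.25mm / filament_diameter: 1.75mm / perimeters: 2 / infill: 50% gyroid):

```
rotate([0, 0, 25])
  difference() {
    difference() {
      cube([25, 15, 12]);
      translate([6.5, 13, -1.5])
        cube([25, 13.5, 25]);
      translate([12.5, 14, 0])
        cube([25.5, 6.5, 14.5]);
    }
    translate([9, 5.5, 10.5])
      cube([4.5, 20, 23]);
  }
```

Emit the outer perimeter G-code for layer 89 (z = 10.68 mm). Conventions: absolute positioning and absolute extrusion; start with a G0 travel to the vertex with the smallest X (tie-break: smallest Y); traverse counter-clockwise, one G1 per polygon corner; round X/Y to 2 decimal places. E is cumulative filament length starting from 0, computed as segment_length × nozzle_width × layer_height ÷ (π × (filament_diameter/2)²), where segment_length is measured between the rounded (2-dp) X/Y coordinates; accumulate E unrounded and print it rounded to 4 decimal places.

G0 X-6.34 Y13.59 Z10.68
G1 X0.00 Y0.00 E0.1870
G1 X22.66 Y10.57 E0.4989
G1 X17.16 Y22.35 E0.6611
G1 X6.74 Y17.49 E0.8045
G1 X9.91 Y10.69 E0.8980
G1 X5.83 Y8.79 E0.9542
G1 X2.66 Y15.59 E1.0477
G1 X0.40 Y14.53 E1.0789
G1 X-0.45 Y16.34 E1.1038
G1 X-6.34 Y13.59 E1.1849

At z = 10.68 mm: the cube is present — its section is the full 25×15 rectangle; the cube at (6.5, 13) is present — its section is the full 25×13.5 rectangle; the 25.5×6.5 cube at (12.5, 14) contributes its full rectangle; Taking the first minus the rest: starting from the 25×15 cube, the 25×13.5 cube at (6.5, 13) partially overlaps it — only the 37.00 mm² overlap (of its 337.50 mm²) is removed, clipping the outline; the 25.5×6.5 cube at (12.5, 14) misses the remaining region (no effect) — 1 connected region; the cube at (9, 5.5) (footprint 4.5×20) is included at this height; After the difference (first − rest): starting from that combined region, the 4.5×20 cube at (9, 5.5) partially overlaps it — only the 33.75 mm² overlap (of its 90.00 mm²) is removed, clipping the outline — 1 connected region; (whole slice rotated 25° about Z — lengths, areas and connectivity unchanged). The outline is a single polygon with 10 vertices. Extrusion per mm of travel: 0.25 × 0.12 / (π × 0.875²) = 0.012473. Accumulating E over each segment gives final E = 1.1849.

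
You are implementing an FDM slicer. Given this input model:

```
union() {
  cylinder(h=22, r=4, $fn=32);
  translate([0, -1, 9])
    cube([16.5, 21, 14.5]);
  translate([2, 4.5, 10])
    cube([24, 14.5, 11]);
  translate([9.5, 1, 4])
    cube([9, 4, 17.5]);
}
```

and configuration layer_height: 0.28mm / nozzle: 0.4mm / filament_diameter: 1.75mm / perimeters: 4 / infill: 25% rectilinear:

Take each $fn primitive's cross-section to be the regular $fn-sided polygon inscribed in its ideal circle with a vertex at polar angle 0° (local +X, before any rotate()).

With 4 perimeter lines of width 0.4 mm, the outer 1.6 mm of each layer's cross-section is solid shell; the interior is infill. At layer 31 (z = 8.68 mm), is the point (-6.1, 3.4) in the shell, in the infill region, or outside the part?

outside

At z = 8.68 mm: the r=4 cylinder contributes a regular 32-gon of circumradius 4; the cube at (0, -1) is absent (z outside [9, 23.5]); the cube at (2, 4.5) does not reach this height (z outside [10, 21]); the 9×4 cube at (9.5, 1) contributes its full rectangle; Merging all regions: the 2 present regions are separate (no shared area or edge), so areas and boundary lengths simply add and each stays a separate island — 2 connected regions. Overall, the cross-section has 2 separate islands. The nearest boundary edge runs (-3.70, 1.53)→(-3.33, 2.22); distance from the point to it = 3.00 mm. The point is not inside any of the regions above, so it lies outside the cross-section (3.00 mm from the nearest boundary).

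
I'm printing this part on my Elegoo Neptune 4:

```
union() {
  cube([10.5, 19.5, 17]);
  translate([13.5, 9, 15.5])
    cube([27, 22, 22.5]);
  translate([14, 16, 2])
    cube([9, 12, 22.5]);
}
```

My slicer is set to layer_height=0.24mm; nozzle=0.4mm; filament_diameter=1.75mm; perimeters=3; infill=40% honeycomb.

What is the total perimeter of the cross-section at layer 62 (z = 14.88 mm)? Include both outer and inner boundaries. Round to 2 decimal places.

At z = 14.88 mm: the cube is present — its section is the full 10.5×19.5 rectangle (perimeter 60.00 mm); the cube at (13.5, 9) is absent (z outside [15.5, 38]); the 9×12 cube at (14, 16) contributes its full rectangle (perimeter 42.00 mm); Combining (union): the 2 present regions are separate (no shared area or edge), so areas and boundary lengths simply add and each stays a separate island — boundary = 102.00 mm. Overall, the cross-section has 2 separate islands. Total boundary length (outer) = 102.00 mm.

102.00 mm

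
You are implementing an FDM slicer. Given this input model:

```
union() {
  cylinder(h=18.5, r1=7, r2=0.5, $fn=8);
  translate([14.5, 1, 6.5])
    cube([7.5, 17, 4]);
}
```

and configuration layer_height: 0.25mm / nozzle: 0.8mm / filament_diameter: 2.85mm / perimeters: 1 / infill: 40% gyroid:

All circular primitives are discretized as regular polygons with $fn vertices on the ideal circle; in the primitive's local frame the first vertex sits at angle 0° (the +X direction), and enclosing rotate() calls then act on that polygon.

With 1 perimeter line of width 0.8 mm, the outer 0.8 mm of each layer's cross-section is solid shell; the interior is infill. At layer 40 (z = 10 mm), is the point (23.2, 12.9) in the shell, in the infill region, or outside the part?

outside

At z = 10 mm: the cone (r1=7→r2=0.5) has section circumradius 3.486 here — a regular 8-gon; the cube at (14.5, 1) is present — its section is the full 7.5×17 rectangle; Merging all regions: the 2 present regions are separate (no shared area or edge), so areas and boundary lengths simply add and each stays a separate island — 2 connected regions. Overall, the cross-section has 2 separate islands. The nearest boundary edge runs (22.00, 18.00)→(22.00, 1.00); distance from the point to it = 1.20 mm. The point is not inside any of the regions above, so it lies outside the cross-section (1.20 mm from the nearest boundary).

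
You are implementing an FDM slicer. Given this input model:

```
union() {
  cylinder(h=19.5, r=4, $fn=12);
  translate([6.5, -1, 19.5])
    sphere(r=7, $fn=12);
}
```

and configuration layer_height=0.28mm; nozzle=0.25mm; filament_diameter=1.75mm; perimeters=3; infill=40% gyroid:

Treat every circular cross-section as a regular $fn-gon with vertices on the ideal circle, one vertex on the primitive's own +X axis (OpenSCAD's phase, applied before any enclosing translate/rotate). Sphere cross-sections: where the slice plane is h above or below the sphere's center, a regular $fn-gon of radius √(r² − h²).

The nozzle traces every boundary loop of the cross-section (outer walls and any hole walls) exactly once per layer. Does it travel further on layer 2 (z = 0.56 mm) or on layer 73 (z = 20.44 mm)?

Layer 2 (z = 0.56): the r=4 cylinder contributes a regular 12-gon of circumradius 4 (perimeter = 2·12·4.000·sin(180°/12) = 24.85 mm); the sphere at (6.5, -1) is absent (|z−center|=18.940 > r=7); Taking the union: only the r=4 cylinder is present, so the union is just that shape — boundary = 24.85 mm. So its perimeter = 24.85 mm. Layer 73 (z = 20.44): the cylinder is not intersected at this z (z outside [0, 19.5]); the r=7 sphere at (6.5, -1) slices to a regular 12-gon of circumradius 6.937 (√(r²−h²) with h=0.94 from center) (perimeter = 2·12·6.937·sin(180°/12) = 43.09 mm); Combining (union): only the r=7 sphere at (6.5, -1) is present, so the union is just that shape — boundary = 43.09 mm. So its perimeter = 43.09 mm. Layer 73 is larger (43.09 vs 24.85 mm).

layer 73 (z = 20.44 mm)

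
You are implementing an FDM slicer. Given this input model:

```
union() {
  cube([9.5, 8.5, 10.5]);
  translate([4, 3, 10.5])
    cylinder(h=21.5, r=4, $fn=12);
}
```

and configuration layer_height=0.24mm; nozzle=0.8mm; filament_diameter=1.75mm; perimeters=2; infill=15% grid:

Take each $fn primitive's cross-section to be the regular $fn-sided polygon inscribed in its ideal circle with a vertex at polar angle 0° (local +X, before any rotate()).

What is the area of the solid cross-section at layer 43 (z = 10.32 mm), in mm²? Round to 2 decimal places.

80.75 mm²

At z = 10.32 mm: the cube (footprint 9.5×8.5) is included at this height (area 80.75 mm²); the cylinder at (4, 3) is not intersected at this z (z outside [10.5, 32]); Combining (union): only the 9.5×8.5 cube is present, so the union is just that shape — area = 80.75 mm². Overall, the cross-section is a single solid region. Net area = 80.75 mm².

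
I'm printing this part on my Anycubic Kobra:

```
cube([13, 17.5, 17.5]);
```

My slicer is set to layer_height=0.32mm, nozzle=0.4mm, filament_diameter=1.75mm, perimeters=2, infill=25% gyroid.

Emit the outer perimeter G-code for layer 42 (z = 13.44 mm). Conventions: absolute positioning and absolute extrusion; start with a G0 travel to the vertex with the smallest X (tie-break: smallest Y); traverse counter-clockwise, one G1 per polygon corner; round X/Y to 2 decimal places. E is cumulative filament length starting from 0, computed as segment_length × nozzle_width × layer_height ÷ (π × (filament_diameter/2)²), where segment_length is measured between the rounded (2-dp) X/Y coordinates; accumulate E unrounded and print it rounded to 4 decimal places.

At z = 13.44 mm: the cube is present — its section is the full 13×17.5 rectangle. The outline is a single polygon with 4 vertices. Extrusion per mm of travel: 0.4 × 0.32 / (π × 0.875²) = 0.053216. Accumulating E over each segment gives final E = 3.2462.

G0 X0.00 Y0.00 Z13.44
G1 X13.00 Y0.00 E0.6918
G1 X13.00 Y17.50 E1.6231
G1 X0.00 Y17.50 E2.3149
G1 X0.00 Y0.00 E3.2462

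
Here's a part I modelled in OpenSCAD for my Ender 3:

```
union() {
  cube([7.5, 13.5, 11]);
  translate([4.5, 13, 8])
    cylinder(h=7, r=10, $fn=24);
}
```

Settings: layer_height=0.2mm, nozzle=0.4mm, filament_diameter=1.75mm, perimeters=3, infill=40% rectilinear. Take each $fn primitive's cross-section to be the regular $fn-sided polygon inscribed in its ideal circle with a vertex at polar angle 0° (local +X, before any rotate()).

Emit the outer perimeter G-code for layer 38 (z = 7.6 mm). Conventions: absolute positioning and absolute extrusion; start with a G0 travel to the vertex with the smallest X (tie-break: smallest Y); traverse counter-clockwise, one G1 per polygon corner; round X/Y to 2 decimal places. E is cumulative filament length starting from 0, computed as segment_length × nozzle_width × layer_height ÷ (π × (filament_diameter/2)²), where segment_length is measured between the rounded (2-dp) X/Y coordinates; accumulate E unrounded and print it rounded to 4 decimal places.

G0 X0.00 Y0.00 Z7.60
G1 X7.50 Y0.00 E0.2495
G1 X7.50 Y13.50 E0.6985
G1 X0.00 Y13.50 E0.9479
G1 X0.00 Y0.00 E1.3969

At z = 7.6 mm: the 7.5×13.5 cube contributes its full rectangle; the cylinder at (4.5, 13) does not reach this height (z outside [8, 15]); Taking the union: only the 7.5×13.5 cube is present, so the union is just that shape — 1 connected region. The outline is a single polygon with 4 vertices. Extrusion per mm of travel: 0.4 × 0.2 / (π × 0.875²) = 0.033260. Accumulating E over each segment gives final E = 1.3969.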